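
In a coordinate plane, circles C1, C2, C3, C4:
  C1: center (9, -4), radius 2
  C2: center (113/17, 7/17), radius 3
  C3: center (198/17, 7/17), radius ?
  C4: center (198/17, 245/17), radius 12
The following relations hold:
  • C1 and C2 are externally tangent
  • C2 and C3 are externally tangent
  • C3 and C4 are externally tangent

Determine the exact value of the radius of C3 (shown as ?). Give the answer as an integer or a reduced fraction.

1. [ext C2·C3]  r_C3² + 6r_C3 − 16 = 0  ⇒  r_C3 = 2 (r>0 drops 1)
2. [ext C3·C4]  r_C3² + 24r_C3 − 52 = 0  ⇒  r_C3 = 2 (r>0 drops 1)

2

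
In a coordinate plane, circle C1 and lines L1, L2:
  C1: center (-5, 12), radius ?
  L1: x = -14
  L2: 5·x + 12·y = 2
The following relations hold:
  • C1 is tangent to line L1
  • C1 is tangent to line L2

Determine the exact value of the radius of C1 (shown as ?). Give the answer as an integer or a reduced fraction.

1. [C1‖L1]  r_C1² − 81 = 0  ⇒  r_C1 = 9 (r>0 drops 1)
2. [C1‖L2]  r_C1² − 81 = 0  ⇒  r_C1 = 9 (r>0 drops 1)

9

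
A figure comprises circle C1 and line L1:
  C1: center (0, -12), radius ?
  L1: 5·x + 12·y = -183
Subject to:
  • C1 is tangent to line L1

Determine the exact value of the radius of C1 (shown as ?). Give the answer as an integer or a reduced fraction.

1. [C1‖L1]  r_C1² − 9 = 0  ⇒  r_C1 = 3 (r>0 drops 1)

3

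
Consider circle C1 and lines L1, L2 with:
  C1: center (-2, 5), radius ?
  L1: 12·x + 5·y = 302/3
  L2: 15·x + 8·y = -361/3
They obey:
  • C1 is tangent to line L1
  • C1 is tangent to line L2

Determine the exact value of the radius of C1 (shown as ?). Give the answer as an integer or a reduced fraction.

1. [C1‖L1]  r_C1² − 529/9 = 0  ⇒  r_C1 = 23/3 (r>0 drops 1)
2. [C1‖L2]  r_C1² − 529/9 = 0  ⇒  r_C1 = 23/3 (r>0 drops 1)

23/3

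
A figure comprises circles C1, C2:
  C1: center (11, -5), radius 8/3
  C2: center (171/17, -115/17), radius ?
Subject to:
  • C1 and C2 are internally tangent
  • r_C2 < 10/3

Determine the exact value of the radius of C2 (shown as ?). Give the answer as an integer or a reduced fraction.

1. [int C1,C2]  r_C2² − (16/3)r_C2 + 28/9 = 0  ⇒  r_C2 = 2/3 or 14/3
2. given r_C2 < 10/3: keep 2/3

2/3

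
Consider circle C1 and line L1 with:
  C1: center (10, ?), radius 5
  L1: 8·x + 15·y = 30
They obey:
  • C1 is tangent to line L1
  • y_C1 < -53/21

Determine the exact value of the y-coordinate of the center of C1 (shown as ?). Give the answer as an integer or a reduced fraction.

1. [C1‖L1]  y_C1² + (20/3)y_C1 − 21 = 0  ⇒  y_C1 = -9 or 7/3
2. given y_C1 < -53/21: keep -9

-9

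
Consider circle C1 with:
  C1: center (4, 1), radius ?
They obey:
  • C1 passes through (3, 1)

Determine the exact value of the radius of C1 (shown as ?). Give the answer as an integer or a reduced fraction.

1

1. [C1∋P]  r_C1² − 1 = 0  ⇒  r_C1 = 1 (r>0 drops 1)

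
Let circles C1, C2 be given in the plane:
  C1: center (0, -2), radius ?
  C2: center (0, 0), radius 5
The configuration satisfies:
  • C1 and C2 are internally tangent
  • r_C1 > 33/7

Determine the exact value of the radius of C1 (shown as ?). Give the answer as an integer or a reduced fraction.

7

1. [int C1,C2]  r_C1² − 10r_C1 + 21 = 0  ⇒  r_C1 = 3 or 7
2. given r_C1 > 33/7: keep 7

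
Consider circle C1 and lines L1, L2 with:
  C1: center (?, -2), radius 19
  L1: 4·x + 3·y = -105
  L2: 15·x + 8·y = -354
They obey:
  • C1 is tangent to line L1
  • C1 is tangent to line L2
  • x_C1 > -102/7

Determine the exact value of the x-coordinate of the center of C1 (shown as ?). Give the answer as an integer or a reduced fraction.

-1

1. [C1‖L1]  x_C1² + (99/2)x_C1 + 97/2 = 0  ⇒  x_C1 = -97/2 or -1
2. [C1‖L2]  x_C1² + (676/15)x_C1 + 661/15 = 0  ⇒  x_C1 = -661/15 or -1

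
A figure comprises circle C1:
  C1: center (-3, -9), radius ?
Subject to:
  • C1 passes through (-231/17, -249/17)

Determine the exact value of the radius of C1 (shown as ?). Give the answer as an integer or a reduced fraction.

12

1. [C1∋P]  r_C1² − 144 = 0  ⇒  r_C1 = 12 (r>0 drops 1)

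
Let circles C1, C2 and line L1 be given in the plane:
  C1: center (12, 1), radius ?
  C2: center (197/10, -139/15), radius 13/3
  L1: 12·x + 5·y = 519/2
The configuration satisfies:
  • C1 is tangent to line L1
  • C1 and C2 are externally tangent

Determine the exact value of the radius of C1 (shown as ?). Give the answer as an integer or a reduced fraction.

1. [C1‖L1]  r_C1² − 289/4 = 0  ⇒  r_C1 = 17/2 (r>0 drops 1)
2. [ext C1·C2]  r_C1² + (26/3)r_C1 − 1751/12 = 0  ⇒  r_C1 = 17/2 (r>0 drops 1)

17/2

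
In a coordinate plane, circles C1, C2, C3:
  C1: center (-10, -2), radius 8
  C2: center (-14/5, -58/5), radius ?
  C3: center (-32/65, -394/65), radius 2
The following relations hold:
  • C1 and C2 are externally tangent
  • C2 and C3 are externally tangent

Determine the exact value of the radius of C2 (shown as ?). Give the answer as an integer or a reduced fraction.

4

1. [ext C1·C2]  r_C2² + 16r_C2 − 80 = 0  ⇒  r_C2 = 4 (r>0 drops 1)
2. [ext C2·C3]  r_C2² + 4r_C2 − 32 = 0  ⇒  r_C2 = 4 (r>0 drops 1)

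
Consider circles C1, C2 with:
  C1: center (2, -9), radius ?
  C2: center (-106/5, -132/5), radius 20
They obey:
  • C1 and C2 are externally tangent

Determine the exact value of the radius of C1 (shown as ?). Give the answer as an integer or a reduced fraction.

1. [ext C1·C2]  r_C1² + 40r_C1 − 441 = 0  ⇒  r_C1 = 9 (r>0 drops 1)

9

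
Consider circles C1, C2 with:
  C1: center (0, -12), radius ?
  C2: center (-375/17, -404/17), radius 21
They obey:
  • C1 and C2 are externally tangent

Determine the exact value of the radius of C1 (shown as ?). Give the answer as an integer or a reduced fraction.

1. [ext C1·C2]  r_C1² + 42r_C1 − 184 = 0  ⇒  r_C1 = 4 (r>0 drops 1)

4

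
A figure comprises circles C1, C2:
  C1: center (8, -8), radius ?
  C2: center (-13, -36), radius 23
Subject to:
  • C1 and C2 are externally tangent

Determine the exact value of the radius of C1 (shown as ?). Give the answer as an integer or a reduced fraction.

1. [ext C1·C2]  r_C1² + 46r_C1 − 696 = 0  ⇒  r_C1 = 12 (r>0 drops 1)

12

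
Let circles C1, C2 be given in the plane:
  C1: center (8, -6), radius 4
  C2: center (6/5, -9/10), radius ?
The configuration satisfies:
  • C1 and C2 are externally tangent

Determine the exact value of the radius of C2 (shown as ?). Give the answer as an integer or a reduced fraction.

1. [ext C1·C2]  r_C2² + 8r_C2 − 225/4 = 0  ⇒  r_C2 = 9/2 (r>0 drops 1)

9/2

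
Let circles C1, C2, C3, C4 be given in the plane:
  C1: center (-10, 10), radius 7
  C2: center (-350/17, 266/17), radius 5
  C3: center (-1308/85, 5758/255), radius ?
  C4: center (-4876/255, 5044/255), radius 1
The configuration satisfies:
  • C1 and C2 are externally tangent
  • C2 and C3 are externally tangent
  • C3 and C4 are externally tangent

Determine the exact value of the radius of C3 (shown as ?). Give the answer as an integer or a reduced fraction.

11/3

1. [ext C2·C3]  r_C3² + 10r_C3 − 451/9 = 0  ⇒  r_C3 = 11/3 (r>0 drops 1)
2. [ext C3·C4]  r_C3² + 2r_C3 − 187/9 = 0  ⇒  r_C3 = 11/3 (r>0 drops 1)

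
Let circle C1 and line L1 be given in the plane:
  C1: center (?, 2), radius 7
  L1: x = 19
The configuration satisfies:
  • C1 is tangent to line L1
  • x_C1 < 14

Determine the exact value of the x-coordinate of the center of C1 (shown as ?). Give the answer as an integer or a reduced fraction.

12

1. [C1‖L1]  x_C1² − 38x_C1 + 312 = 0  ⇒  x_C1 = 12 or 26
2. given x_C1 < 14: keep 12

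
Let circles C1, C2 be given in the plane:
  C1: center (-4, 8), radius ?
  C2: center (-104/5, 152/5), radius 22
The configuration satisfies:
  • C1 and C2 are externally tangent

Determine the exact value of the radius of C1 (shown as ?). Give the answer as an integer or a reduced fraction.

1. [ext C1·C2]  r_C1² + 44r_C1 − 300 = 0  ⇒  r_C1 = 6 (r>0 drops 1)

6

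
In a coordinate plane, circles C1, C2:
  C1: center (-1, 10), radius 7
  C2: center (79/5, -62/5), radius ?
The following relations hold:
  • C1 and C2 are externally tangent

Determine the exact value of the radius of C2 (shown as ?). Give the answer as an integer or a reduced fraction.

21

1. [ext C1·C2]  r_C2² + 14r_C2 − 735 = 0  ⇒  r_C2 = 21 (r>0 drops 1)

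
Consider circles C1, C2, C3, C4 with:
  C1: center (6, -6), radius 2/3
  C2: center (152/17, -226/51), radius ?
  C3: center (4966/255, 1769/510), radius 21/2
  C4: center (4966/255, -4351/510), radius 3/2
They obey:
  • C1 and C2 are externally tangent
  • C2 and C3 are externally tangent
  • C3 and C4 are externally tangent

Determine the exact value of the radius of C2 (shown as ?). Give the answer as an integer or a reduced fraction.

8/3

1. [ext C1·C2]  r_C2² + (4/3)r_C2 − 32/3 = 0  ⇒  r_C2 = 8/3 (r>0 drops 1)
2. [ext C2·C3]  r_C2² + 21r_C2 − 568/9 = 0  ⇒  r_C2 = 8/3 (r>0 drops 1)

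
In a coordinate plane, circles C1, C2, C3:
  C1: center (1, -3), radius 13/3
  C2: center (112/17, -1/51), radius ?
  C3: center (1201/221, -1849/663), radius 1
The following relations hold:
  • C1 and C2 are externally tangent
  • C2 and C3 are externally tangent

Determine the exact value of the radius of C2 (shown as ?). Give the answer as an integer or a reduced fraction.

2

1. [ext C1·C2]  r_C2² + (26/3)r_C2 − 64/3 = 0  ⇒  r_C2 = 2 (r>0 drops 1)
2. [ext C2·C3]  r_C2² + 2r_C2 − 8 = 0  ⇒  r_C2 = 2 (r>0 drops 1)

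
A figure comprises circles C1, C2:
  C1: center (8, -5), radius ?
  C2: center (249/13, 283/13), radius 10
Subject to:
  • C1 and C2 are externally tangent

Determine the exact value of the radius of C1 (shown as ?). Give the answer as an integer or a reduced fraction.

19

1. [ext C1·C2]  r_C1² + 20r_C1 − 741 = 0  ⇒  r_C1 = 19 (r>0 drops 1)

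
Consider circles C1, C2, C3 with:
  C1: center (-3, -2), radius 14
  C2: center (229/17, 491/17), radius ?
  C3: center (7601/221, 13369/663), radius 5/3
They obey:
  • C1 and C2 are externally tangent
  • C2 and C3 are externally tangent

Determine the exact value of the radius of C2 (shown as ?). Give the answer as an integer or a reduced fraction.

1. [ext C1·C2]  r_C2² + 28r_C2 − 1029 = 0  ⇒  r_C2 = 21 (r>0 drops 1)
2. [ext C2·C3]  r_C2² + (10/3)r_C2 − 511 = 0  ⇒  r_C2 = 21 (r>0 drops 1)

21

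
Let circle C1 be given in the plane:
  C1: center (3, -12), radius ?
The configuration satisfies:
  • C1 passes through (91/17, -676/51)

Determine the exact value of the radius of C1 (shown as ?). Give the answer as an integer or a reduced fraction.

8/3

1. [C1∋P]  r_C1² − 64/9 = 0  ⇒  r_C1 = 8/3 (r>0 drops 1)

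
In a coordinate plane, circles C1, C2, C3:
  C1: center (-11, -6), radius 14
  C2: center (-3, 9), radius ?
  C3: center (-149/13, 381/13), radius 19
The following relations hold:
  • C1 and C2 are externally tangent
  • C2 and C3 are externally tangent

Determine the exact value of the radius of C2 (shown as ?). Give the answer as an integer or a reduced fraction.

3

1. [ext C1·C2]  r_C2² + 28r_C2 − 93 = 0  ⇒  r_C2 = 3 (r>0 drops 1)
2. [ext C2·C3]  r_C2² + 38r_C2 − 123 = 0  ⇒  r_C2 = 3 (r>0 drops 1)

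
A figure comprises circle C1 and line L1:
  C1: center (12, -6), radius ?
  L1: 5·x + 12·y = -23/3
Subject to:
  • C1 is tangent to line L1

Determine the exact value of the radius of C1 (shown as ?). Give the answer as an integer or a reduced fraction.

1. [C1‖L1]  r_C1² − 1/9 = 0  ⇒  r_C1 = 1/3 (r>0 drops 1)

1/3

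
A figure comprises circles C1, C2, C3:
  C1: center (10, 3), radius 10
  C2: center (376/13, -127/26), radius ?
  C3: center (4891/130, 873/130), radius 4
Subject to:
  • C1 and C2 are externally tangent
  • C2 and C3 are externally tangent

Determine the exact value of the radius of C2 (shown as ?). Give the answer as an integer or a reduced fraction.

1. [ext C1·C2]  r_C2² + 20r_C2 − 1281/4 = 0  ⇒  r_C2 = 21/2 (r>0 drops 1)
2. [ext C2·C3]  r_C2² + 8r_C2 − 777/4 = 0  ⇒  r_C2 = 21/2 (r>0 drops 1)

21/2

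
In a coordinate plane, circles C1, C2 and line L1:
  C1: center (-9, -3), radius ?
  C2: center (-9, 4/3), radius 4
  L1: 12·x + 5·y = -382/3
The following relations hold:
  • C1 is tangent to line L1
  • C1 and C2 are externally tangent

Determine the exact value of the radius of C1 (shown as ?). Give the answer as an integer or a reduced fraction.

1. [C1‖L1]  r_C1² − 1/9 = 0  ⇒  r_C1 = 1/3 (r>0 drops 1)
2. [ext C1·C2]  r_C1² + 8r_C1 − 25/9 = 0  ⇒  r_C1 = 1/3 (r>0 drops 1)

1/3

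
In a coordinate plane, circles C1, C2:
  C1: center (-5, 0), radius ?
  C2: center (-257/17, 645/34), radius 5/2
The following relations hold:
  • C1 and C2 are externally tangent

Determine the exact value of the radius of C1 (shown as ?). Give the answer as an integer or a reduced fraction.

1. [ext C1·C2]  r_C1² + 5r_C1 − 456 = 0  ⇒  r_C1 = 19 (r>0 drops 1)

19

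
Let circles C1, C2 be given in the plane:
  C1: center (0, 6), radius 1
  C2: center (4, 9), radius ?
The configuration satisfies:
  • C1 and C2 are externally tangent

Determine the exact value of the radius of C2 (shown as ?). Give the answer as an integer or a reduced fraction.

1. [ext C1·C2]  r_C2² + 2r_C2 − 24 = 0  ⇒  r_C2 = 4 (r>0 drops 1)

4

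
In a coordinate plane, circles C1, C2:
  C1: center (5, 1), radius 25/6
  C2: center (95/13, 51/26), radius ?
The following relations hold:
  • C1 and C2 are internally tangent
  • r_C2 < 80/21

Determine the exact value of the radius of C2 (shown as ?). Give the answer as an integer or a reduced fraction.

5/3

1. [int C1,C2]  r_C2² − (25/3)r_C2 + 100/9 = 0  ⇒  r_C2 = 5/3 or 20/3
2. given r_C2 < 80/21: keep 5/3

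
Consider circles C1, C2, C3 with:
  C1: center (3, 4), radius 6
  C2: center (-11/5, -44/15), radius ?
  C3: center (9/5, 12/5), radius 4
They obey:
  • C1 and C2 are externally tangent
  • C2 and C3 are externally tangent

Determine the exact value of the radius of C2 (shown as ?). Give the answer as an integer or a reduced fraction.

8/3

1. [ext C1·C2]  r_C2² + 12r_C2 − 352/9 = 0  ⇒  r_C2 = 8/3 (r>0 drops 1)
2. [ext C2·C3]  r_C2² + 8r_C2 − 256/9 = 0  ⇒  r_C2 = 8/3 (r>0 drops 1)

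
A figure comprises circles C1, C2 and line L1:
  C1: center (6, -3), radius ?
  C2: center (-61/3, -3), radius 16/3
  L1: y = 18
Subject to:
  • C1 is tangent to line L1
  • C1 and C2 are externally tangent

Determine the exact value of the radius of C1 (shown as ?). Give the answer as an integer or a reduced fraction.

21

1. [C1‖L1]  r_C1² − 441 = 0  ⇒  r_C1 = 21 (r>0 drops 1)
2. [ext C1·C2]  r_C1² + (32/3)r_C1 − 665 = 0  ⇒  r_C1 = 21 (r>0 drops 1)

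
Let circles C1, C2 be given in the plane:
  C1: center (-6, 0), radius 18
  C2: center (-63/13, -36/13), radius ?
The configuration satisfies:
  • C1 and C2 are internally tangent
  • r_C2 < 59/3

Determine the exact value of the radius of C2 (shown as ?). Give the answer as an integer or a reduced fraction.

1. [int C1,C2]  r_C2² − 36r_C2 + 315 = 0  ⇒  r_C2 = 15 or 21
2. given r_C2 < 59/3: keep 15

15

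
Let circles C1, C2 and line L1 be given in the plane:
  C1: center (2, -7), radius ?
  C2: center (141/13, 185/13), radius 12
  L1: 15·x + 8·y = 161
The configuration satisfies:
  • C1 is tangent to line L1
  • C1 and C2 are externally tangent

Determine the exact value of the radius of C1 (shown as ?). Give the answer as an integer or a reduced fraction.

1. [C1‖L1]  r_C1² − 121 = 0  ⇒  r_C1 = 11 (r>0 drops 1)
2. [ext C1·C2]  r_C1² + 24r_C1 − 385 = 0  ⇒  r_C1 = 11 (r>0 drops 1)

11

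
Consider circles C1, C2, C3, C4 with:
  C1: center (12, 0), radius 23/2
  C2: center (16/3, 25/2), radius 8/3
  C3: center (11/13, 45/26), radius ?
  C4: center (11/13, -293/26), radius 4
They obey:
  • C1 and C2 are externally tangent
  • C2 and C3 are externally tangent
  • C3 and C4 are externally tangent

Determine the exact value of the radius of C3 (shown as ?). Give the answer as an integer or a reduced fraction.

1. [ext C2·C3]  r_C3² + (16/3)r_C3 − 129 = 0  ⇒  r_C3 = 9 (r>0 drops 1)
2. [ext C3·C4]  r_C3² + 8r_C3 − 153 = 0  ⇒  r_C3 = 9 (r>0 drops 1)

9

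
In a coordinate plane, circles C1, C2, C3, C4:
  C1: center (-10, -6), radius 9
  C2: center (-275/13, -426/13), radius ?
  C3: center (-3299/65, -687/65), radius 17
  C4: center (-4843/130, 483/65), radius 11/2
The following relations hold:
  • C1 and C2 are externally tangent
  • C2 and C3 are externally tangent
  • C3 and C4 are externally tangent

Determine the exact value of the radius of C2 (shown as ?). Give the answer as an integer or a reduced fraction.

20

1. [ext C1·C2]  r_C2² + 18r_C2 − 760 = 0  ⇒  r_C2 = 20 (r>0 drops 1)
2. [ext C2·C3]  r_C2² + 34r_C2 − 1080 = 0  ⇒  r_C2 = 20 (r>0 drops 1)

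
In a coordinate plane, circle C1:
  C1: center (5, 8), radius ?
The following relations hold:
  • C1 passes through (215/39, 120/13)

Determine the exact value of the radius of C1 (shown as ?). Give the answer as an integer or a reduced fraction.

4/3

1. [C1∋P]  r_C1² − 16/9 = 0  ⇒  r_C1 = 4/3 (r>0 drops 1)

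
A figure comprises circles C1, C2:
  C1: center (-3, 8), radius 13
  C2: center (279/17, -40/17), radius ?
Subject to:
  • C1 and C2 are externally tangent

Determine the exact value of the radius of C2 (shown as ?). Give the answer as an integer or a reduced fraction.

1. [ext C1·C2]  r_C2² + 26r_C2 − 315 = 0  ⇒  r_C2 = 9 (r>0 drops 1)

9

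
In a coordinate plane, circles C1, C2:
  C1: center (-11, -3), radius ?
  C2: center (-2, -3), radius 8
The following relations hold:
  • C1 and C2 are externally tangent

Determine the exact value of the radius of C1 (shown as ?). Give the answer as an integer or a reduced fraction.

1. [ext C1·C2]  r_C1² + 16r_C1 − 17 = 0  ⇒  r_C1 = 1 (r>0 drops 1)

1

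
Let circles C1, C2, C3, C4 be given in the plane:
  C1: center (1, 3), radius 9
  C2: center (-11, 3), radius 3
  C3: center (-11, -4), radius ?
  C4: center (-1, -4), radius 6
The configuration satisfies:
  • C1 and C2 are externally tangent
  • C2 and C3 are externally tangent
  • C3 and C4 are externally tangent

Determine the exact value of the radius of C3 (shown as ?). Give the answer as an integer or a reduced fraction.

4

1. [ext C2·C3]  r_C3² + 6r_C3 − 40 = 0  ⇒  r_C3 = 4 (r>0 drops 1)
2. [ext C3·C4]  r_C3² + 12r_C3 − 64 = 0  ⇒  r_C3 = 4 (r>0 drops 1)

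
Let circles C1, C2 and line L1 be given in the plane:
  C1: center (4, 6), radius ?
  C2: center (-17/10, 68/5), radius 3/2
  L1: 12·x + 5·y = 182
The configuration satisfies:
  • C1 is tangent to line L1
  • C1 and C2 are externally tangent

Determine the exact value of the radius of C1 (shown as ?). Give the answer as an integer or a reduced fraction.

8

1. [C1‖L1]  r_C1² − 64 = 0  ⇒  r_C1 = 8 (r>0 drops 1)
2. [ext C1·C2]  r_C1² + 3r_C1 − 88 = 0  ⇒  r_C1 = 8 (r>0 drops 1)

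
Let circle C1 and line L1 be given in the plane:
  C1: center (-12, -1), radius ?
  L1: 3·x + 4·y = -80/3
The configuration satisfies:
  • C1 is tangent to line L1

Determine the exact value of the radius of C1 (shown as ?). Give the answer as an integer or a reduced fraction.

1. [C1‖L1]  r_C1² − 64/9 = 0  ⇒  r_C1 = 8/3 (r>0 drops 1)

8/3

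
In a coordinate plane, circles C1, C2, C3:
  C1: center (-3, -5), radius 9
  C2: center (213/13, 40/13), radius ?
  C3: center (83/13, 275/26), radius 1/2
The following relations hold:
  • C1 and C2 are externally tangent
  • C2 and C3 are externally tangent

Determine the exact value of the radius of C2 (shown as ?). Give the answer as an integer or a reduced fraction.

1. [ext C1·C2]  r_C2² + 18r_C2 − 360 = 0  ⇒  r_C2 = 12 (r>0 drops 1)
2. [ext C2·C3]  r_C2² + 1r_C2 − 156 = 0  ⇒  r_C2 = 12 (r>0 drops 1)

12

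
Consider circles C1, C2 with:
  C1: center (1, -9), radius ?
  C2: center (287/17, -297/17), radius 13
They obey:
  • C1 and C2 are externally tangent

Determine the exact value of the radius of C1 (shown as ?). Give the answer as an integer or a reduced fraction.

5

1. [ext C1·C2]  r_C1² + 26r_C1 − 155 = 0  ⇒  r_C1 = 5 (r>0 drops 1)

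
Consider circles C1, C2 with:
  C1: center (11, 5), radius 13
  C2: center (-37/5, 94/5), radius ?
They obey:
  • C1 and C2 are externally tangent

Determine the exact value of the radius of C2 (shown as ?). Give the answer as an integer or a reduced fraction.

1. [ext C1·C2]  r_C2² + 26r_C2 − 360 = 0  ⇒  r_C2 = 10 (r>0 drops 1)

10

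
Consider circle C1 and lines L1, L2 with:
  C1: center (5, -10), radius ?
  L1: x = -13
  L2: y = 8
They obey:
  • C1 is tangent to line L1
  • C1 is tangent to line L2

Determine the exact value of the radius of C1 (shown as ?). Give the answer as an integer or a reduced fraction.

18

1. [C1‖L1]  r_C1² − 324 = 0  ⇒  r_C1 = 18 (r>0 drops 1)
2. [C1‖L2]  r_C1² − 324 = 0  ⇒  r_C1 = 18 (r>0 drops 1)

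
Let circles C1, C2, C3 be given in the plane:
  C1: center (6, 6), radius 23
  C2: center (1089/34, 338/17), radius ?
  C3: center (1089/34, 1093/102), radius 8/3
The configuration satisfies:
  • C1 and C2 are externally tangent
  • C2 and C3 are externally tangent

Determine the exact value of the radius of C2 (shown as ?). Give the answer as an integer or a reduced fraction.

13/2

1. [ext C1·C2]  r_C2² + 46r_C2 − 1365/4 = 0  ⇒  r_C2 = 13/2 (r>0 drops 1)
2. [ext C2·C3]  r_C2² + (16/3)r_C2 − 923/12 = 0  ⇒  r_C2 = 13/2 (r>0 drops 1)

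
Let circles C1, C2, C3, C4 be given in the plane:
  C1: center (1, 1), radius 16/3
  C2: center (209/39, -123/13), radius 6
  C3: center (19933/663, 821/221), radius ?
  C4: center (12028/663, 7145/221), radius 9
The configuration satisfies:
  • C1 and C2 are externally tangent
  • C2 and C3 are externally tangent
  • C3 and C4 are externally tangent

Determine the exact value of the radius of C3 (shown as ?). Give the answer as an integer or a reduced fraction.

1. [ext C2·C3]  r_C3² + 12r_C3 − 748 = 0  ⇒  r_C3 = 22 (r>0 drops 1)
2. [ext C3·C4]  r_C3² + 18r_C3 − 880 = 0  ⇒  r_C3 = 22 (r>0 drops 1)

22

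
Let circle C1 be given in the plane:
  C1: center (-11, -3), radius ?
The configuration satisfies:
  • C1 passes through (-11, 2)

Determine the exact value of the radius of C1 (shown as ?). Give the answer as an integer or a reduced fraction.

5

1. [C1∋P]  r_C1² − 25 = 0  ⇒  r_C1 = 5 (r>0 drops 1)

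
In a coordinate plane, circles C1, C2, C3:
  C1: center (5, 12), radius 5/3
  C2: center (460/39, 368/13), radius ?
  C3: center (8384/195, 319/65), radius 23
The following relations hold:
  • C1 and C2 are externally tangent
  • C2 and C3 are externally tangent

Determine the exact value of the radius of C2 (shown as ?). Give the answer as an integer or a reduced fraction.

1. [ext C1·C2]  r_C2² + (10/3)r_C2 − 928/3 = 0  ⇒  r_C2 = 16 (r>0 drops 1)
2. [ext C2·C3]  r_C2² + 46r_C2 − 992 = 0  ⇒  r_C2 = 16 (r>0 drops 1)

16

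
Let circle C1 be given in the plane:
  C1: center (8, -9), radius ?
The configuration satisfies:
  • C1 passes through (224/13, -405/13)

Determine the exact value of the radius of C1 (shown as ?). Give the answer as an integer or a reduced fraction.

1. [C1∋P]  r_C1² − 576 = 0  ⇒  r_C1 = 24 (r>0 drops 1)

24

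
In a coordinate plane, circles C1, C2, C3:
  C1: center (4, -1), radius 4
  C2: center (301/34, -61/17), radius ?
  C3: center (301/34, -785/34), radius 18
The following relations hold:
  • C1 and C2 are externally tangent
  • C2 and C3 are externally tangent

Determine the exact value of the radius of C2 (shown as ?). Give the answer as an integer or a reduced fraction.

3/2

1. [ext C1·C2]  r_C2² + 8r_C2 − 57/4 = 0  ⇒  r_C2 = 3/2 (r>0 drops 1)
2. [ext C2·C3]  r_C2² + 36r_C2 − 225/4 = 0  ⇒  r_C2 = 3/2 (r>0 drops 1)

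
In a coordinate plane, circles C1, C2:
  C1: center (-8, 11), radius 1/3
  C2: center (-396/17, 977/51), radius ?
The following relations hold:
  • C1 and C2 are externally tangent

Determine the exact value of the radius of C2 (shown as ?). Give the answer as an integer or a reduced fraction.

17

1. [ext C1·C2]  r_C2² + (2/3)r_C2 − 901/3 = 0  ⇒  r_C2 = 17 (r>0 drops 1)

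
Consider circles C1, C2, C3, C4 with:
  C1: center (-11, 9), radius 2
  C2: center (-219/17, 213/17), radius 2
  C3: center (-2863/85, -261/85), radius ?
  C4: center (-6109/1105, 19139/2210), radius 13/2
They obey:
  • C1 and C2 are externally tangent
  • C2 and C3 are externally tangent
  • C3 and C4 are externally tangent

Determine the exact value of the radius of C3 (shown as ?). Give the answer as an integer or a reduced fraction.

1. [ext C2·C3]  r_C3² + 4r_C3 − 672 = 0  ⇒  r_C3 = 24 (r>0 drops 1)
2. [ext C3·C4]  r_C3² + 13r_C3 − 888 = 0  ⇒  r_C3 = 24 (r>0 drops 1)

24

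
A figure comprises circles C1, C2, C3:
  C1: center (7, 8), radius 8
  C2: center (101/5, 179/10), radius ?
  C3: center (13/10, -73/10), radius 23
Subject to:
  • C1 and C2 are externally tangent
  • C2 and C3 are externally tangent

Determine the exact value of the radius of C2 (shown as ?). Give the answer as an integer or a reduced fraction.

17/2

1. [ext C1·C2]  r_C2² + 16r_C2 − 833/4 = 0  ⇒  r_C2 = 17/2 (r>0 drops 1)
2. [ext C2·C3]  r_C2² + 46r_C2 − 1853/4 = 0  ⇒  r_C2 = 17/2 (r>0 drops 1)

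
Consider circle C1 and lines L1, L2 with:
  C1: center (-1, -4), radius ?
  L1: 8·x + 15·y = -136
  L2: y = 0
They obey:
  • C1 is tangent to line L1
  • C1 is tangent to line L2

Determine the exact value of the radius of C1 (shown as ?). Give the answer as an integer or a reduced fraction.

1. [C1‖L1]  r_C1² − 16 = 0  ⇒  r_C1 = 4 (r>0 drops 1)
2. [C1‖L2]  r_C1² − 16 = 0  ⇒  r_C1 = 4 (r>0 drops 1)

4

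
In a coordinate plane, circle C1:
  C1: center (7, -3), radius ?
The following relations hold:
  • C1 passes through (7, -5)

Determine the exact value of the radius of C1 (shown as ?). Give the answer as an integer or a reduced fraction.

2

1. [C1∋P]  r_C1² − 4 = 0  ⇒  r_C1 = 2 (r>0 drops 1)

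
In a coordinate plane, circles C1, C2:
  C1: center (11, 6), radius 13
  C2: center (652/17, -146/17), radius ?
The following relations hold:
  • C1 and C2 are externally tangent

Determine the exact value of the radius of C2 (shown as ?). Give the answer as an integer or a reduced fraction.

1. [ext C1·C2]  r_C2² + 26r_C2 − 792 = 0  ⇒  r_C2 = 18 (r>0 drops 1)

18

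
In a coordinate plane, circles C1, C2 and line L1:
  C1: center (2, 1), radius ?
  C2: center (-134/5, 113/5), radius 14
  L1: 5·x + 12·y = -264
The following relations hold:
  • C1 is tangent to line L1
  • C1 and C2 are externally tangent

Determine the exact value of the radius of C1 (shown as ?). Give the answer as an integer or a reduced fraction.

1. [C1‖L1]  r_C1² − 484 = 0  ⇒  r_C1 = 22 (r>0 drops 1)
2. [ext C1·C2]  r_C1² + 28r_C1 − 1100 = 0  ⇒  r_C1 = 22 (r>0 drops 1)

22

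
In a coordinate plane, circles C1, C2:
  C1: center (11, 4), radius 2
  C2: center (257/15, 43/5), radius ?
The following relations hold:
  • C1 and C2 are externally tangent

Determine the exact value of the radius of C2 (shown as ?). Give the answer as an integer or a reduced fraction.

1. [ext C1·C2]  r_C2² + 4r_C2 − 493/9 = 0  ⇒  r_C2 = 17/3 (r>0 drops 1)

17/3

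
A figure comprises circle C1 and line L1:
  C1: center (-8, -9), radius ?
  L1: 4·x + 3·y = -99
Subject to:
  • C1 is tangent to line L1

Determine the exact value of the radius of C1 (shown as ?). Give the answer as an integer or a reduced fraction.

8

1. [C1‖L1]  r_C1² − 64 = 0  ⇒  r_C1 = 8 (r>0 drops 1)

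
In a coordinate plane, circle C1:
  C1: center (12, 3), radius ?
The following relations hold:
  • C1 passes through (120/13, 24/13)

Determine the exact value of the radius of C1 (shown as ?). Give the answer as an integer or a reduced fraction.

1. [C1∋P]  r_C1² − 9 = 0  ⇒  r_C1 = 3 (r>0 drops 1)

3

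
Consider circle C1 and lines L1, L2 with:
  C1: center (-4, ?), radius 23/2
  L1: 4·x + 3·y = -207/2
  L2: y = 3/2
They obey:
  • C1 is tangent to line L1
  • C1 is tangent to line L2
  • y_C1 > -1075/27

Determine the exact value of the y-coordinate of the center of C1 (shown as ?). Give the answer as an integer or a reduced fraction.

-10

1. [C1‖L1]  y_C1² + (175/3)y_C1 + 1450/3 = 0  ⇒  y_C1 = -145/3 or -10
2. [C1‖L2]  y_C1² − 3y_C1 − 130 = 0  ⇒  y_C1 = -10 or 13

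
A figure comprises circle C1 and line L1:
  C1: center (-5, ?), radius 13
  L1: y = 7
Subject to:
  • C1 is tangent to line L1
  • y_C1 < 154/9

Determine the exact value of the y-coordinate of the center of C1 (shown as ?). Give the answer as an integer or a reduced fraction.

1. [C1‖L1]  y_C1² − 14y_C1 − 120 = 0  ⇒  y_C1 = -6 or 20
2. given y_C1 < 154/9: keep -6

-6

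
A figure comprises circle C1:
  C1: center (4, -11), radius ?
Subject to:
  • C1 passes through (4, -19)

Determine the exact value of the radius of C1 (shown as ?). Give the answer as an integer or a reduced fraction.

8

1. [C1∋P]  r_C1² − 64 = 0  ⇒  r_C1 = 8 (r>0 drops 1)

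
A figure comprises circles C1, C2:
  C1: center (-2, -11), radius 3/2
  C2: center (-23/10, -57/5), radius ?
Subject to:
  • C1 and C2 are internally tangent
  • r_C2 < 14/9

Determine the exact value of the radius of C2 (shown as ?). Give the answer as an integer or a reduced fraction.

1. [int C1,C2]  r_C2² − 3r_C2 + 2 = 0  ⇒  r_C2 = 1 or 2
2. given r_C2 < 14/9: keep 1

1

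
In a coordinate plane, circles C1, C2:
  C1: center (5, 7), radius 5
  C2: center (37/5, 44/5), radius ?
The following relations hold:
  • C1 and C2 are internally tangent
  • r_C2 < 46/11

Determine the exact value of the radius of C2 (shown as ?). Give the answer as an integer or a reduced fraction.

2

1. [int C1,C2]  r_C2² − 10r_C2 + 16 = 0  ⇒  r_C2 = 2 or 8
2. given r_C2 < 46/11: keep 2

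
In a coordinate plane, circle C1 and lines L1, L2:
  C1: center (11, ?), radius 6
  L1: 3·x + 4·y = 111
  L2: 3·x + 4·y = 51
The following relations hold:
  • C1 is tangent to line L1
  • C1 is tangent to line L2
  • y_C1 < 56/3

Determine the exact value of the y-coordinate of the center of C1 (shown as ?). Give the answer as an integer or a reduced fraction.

1. [C1‖L1]  y_C1² − 39y_C1 + 324 = 0  ⇒  y_C1 = 12 or 27
2. [C1‖L2]  y_C1² − 9y_C1 − 36 = 0  ⇒  y_C1 = -3 or 12

12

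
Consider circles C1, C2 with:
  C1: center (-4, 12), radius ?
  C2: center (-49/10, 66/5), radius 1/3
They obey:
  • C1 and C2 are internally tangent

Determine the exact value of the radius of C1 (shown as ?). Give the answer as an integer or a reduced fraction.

1. [int C1,C2]  r_C1² − (2/3)r_C1 − 77/36 = 0  ⇒  r_C1 = 11/6 (r>0 drops 1)

11/6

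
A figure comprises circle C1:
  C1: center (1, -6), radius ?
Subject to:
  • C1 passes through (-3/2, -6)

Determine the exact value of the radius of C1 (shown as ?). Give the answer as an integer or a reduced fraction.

1. [C1∋P]  r_C1² − 25/4 = 0  ⇒  r_C1 = 5/2 (r>0 drops 1)

5/2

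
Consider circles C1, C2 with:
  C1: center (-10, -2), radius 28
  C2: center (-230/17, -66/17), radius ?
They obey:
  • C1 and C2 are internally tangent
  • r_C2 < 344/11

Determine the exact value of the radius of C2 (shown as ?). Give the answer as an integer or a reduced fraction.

1. [int C1,C2]  r_C2² − 56r_C2 + 768 = 0  ⇒  r_C2 = 24 or 32
2. given r_C2 < 344/11: keep 24

24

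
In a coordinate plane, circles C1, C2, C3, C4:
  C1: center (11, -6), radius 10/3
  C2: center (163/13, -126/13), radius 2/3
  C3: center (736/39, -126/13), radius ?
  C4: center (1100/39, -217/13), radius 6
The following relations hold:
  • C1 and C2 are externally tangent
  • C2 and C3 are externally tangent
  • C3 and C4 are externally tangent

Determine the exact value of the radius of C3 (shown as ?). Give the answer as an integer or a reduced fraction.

17/3

1. [ext C2·C3]  r_C3² + (4/3)r_C3 − 119/3 = 0  ⇒  r_C3 = 17/3 (r>0 drops 1)
2. [ext C3·C4]  r_C3² + 12r_C3 − 901/9 = 0  ⇒  r_C3 = 17/3 (r>0 drops 1)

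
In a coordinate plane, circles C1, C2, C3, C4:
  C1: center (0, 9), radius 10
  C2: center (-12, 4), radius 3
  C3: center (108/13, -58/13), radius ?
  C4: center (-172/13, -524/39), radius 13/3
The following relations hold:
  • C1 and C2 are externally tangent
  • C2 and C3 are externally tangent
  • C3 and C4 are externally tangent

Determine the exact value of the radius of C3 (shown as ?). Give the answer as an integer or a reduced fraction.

1. [ext C2·C3]  r_C3² + 6r_C3 − 475 = 0  ⇒  r_C3 = 19 (r>0 drops 1)
2. [ext C3·C4]  r_C3² + (26/3)r_C3 − 1577/3 = 0  ⇒  r_C3 = 19 (r>0 drops 1)

19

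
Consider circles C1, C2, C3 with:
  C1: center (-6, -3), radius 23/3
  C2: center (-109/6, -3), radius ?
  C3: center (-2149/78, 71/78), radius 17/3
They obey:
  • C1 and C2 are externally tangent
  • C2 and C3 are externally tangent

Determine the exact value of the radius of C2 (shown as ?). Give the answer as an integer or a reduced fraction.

9/2

1. [ext C1·C2]  r_C2² + (46/3)r_C2 − 357/4 = 0  ⇒  r_C2 = 9/2 (r>0 drops 1)
2. [ext C2·C3]  r_C2² + (34/3)r_C2 − 285/4 = 0  ⇒  r_C2 = 9/2 (r>0 drops 1)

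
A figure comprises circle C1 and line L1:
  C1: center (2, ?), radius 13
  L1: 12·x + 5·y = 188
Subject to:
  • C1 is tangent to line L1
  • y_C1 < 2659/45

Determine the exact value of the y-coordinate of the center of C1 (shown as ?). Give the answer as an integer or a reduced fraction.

-1

1. [C1‖L1]  y_C1² − (328/5)y_C1 − 333/5 = 0  ⇒  y_C1 = -1 or 333/5
2. given y_C1 < 2659/45: keep -1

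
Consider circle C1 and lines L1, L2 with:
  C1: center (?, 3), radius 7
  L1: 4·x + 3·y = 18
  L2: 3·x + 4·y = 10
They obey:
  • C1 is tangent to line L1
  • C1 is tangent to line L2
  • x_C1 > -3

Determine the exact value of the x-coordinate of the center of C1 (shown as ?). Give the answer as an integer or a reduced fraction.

11

1. [C1‖L1]  x_C1² − (9/2)x_C1 − 143/2 = 0  ⇒  x_C1 = -13/2 or 11
2. [C1‖L2]  x_C1² + (4/3)x_C1 − 407/3 = 0  ⇒  x_C1 = -37/3 or 11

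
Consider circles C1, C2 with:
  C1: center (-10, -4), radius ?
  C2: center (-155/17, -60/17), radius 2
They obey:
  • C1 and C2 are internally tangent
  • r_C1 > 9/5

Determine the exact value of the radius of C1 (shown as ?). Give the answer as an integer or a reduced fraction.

1. [int C1,C2]  r_C1² − 4r_C1 + 3 = 0  ⇒  r_C1 = 1 or 3
2. given r_C1 > 9/5: keep 3

3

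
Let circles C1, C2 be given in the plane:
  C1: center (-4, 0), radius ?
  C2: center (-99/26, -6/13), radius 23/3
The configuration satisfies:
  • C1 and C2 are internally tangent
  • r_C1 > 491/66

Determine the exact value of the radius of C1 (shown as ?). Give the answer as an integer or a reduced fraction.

1. [int C1,C2]  r_C1² − (46/3)r_C1 + 2107/36 = 0  ⇒  r_C1 = 43/6 or 49/6
2. given r_C1 > 491/66: keep 49/6

49/6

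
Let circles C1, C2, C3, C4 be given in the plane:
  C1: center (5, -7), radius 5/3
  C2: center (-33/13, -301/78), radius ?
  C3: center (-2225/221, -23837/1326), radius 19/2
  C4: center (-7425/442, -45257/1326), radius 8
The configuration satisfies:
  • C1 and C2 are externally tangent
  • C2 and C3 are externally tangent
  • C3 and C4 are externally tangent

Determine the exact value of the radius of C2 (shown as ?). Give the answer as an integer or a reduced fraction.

1. [ext C1·C2]  r_C2² + (10/3)r_C2 − 767/12 = 0  ⇒  r_C2 = 13/2 (r>0 drops 1)
2. [ext C2·C3]  r_C2² + 19r_C2 − 663/4 = 0  ⇒  r_C2 = 13/2 (r>0 drops 1)

13/2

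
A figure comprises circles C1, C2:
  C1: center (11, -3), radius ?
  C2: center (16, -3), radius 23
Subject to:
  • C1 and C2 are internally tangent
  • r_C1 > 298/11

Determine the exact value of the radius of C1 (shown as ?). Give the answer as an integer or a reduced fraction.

1. [int C1,C2]  r_C1² − 46r_C1 + 504 = 0  ⇒  r_C1 = 18 or 28
2. given r_C1 > 298/11: keep 28

28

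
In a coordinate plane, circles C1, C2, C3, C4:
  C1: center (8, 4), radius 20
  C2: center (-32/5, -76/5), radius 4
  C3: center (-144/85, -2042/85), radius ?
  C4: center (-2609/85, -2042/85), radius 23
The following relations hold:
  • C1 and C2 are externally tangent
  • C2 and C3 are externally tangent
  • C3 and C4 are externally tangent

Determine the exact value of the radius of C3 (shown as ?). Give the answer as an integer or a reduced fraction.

6

1. [ext C2·C3]  r_C3² + 8r_C3 − 84 = 0  ⇒  r_C3 = 6 (r>0 drops 1)
2. [ext C3·C4]  r_C3² + 46r_C3 − 312 = 0  ⇒  r_C3 = 6 (r>0 drops 1)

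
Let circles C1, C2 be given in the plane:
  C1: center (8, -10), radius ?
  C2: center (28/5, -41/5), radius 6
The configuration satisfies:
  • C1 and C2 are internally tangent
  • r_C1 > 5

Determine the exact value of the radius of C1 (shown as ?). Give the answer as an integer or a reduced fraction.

1. [int C1,C2]  r_C1² − 12r_C1 + 27 = 0  ⇒  r_C1 = 3 or 9
2. given r_C1 > 5: keep 9

9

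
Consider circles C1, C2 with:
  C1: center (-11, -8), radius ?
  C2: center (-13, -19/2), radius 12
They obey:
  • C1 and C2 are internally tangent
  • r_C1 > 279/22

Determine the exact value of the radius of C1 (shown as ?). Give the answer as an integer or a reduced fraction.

29/2

1. [int C1,C2]  r_C1² − 24r_C1 + 551/4 = 0  ⇒  r_C1 = 19/2 or 29/2
2. given r_C1 > 279/22: keep 29/2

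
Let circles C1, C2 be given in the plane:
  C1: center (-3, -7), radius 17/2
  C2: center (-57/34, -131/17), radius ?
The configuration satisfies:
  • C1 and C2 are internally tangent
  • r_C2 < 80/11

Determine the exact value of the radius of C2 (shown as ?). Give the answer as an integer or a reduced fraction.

7

1. [int C1,C2]  r_C2² − 17r_C2 + 70 = 0  ⇒  r_C2 = 7 or 10
2. given r_C2 < 80/11: keep 7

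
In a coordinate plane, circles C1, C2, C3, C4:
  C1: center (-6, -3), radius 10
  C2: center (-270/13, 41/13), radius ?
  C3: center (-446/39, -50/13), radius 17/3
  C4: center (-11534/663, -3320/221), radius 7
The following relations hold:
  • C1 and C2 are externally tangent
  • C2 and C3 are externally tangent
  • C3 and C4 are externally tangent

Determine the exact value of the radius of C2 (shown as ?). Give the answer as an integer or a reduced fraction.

6

1. [ext C1·C2]  r_C2² + 20r_C2 − 156 = 0  ⇒  r_C2 = 6 (r>0 drops 1)
2. [ext C2·C3]  r_C2² + (34/3)r_C2 − 104 = 0  ⇒  r_C2 = 6 (r>0 drops 1)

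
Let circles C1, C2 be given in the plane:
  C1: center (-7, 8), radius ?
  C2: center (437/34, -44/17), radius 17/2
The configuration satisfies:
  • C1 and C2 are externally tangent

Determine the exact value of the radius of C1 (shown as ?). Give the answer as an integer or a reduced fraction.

14

1. [ext C1·C2]  r_C1² + 17r_C1 − 434 = 0  ⇒  r_C1 = 14 (r>0 drops 1)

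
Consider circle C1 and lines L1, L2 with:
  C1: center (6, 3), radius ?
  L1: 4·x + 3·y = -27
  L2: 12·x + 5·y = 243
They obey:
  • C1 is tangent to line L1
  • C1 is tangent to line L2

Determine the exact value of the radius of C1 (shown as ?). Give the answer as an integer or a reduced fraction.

1. [C1‖L1]  r_C1² − 144 = 0  ⇒  r_C1 = 12 (r>0 drops 1)
2. [C1‖L2]  r_C1² − 144 = 0  ⇒  r_C1 = 12 (r>0 drops 1)

12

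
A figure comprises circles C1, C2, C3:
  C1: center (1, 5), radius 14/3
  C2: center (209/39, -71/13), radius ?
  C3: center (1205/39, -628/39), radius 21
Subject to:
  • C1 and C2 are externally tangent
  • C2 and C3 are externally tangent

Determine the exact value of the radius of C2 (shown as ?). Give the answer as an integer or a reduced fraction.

20/3

1. [ext C1·C2]  r_C2² + (28/3)r_C2 − 320/3 = 0  ⇒  r_C2 = 20/3 (r>0 drops 1)
2. [ext C2·C3]  r_C2² + 42r_C2 − 2920/9 = 0  ⇒  r_C2 = 20/3 (r>0 drops 1)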